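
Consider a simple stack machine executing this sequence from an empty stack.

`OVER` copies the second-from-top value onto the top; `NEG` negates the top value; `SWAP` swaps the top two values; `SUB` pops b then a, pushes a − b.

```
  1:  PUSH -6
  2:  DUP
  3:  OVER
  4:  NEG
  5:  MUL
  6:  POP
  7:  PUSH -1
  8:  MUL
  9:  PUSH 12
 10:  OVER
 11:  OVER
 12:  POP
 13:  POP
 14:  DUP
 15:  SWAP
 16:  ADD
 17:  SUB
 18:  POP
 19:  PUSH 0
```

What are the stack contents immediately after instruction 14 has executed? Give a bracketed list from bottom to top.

[6, 12, 12]

PUSH -6 : -6
DUP     : -6 -6
OVER    : -6 -6 -6
NEG     : -6 -6 6
MUL     : -6 -36
POP     : -6
PUSH -1 : -6 -1
MUL     : 6
PUSH 12 : 6 12
OVER    : 6 12 6
OVER    : 6 12 6 12
POP     : 6 12 6
POP     : 6 12
DUP     : 6 12 12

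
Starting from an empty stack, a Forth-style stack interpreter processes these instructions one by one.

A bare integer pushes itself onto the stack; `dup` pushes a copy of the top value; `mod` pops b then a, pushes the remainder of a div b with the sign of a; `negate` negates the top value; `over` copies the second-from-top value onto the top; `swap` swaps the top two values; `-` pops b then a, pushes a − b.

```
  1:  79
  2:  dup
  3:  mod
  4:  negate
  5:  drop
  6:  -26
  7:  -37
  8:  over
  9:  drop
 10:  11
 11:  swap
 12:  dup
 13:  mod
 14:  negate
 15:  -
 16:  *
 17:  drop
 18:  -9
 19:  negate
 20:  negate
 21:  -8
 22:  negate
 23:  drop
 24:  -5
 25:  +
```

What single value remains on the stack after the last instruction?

79      79
dup     79 79
mod     0
negate  0
drop    (empty)
-26     -26
-37     -26 -37
over    -26 -37 -26
drop    -26 -37
11      -26 -37 11
swap    -26 11 -37
dup     -26 11 -37 -37
mod     -26 11 0
negate  -26 11 0
-       -26 11
*       -286
drop    (empty)
-9      -9
negate  9
negate  -9
-8      -9 -8
negate  -9 8
drop    -9
-5      -9 -5
+       -14

-14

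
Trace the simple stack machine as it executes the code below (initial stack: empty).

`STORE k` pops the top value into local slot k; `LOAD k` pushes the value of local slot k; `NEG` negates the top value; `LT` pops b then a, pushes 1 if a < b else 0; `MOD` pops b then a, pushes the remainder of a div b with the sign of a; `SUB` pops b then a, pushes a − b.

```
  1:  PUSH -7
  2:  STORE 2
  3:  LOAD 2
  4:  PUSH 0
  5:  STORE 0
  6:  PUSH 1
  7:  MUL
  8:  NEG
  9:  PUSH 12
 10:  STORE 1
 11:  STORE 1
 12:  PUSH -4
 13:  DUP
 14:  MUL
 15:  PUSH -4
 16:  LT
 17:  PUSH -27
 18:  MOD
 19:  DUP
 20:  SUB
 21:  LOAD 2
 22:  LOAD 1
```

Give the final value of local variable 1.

PUSH -7  → [-7]
STORE 2  → []
LOAD 2   → [-7]
PUSH 0   → [-7, 0]
STORE 0  → [-7]
PUSH 1   → [-7, 1]
MUL      → [-7]
NEG      → [7]
PUSH 12  → [7, 12]
STORE 1  → [7]
STORE 1  → []
PUSH -4  → [-4]
DUP      → [-4, -4]
MUL      → [16]
PUSH -4  → [16, -4]
LT       → [0]
PUSH -27 → [0, -27]
MOD      → [0]
DUP      → [0, 0]
SUB      → [0]
LOAD 2   → [0, -7]
LOAD 1   → [0, -7, 7]

7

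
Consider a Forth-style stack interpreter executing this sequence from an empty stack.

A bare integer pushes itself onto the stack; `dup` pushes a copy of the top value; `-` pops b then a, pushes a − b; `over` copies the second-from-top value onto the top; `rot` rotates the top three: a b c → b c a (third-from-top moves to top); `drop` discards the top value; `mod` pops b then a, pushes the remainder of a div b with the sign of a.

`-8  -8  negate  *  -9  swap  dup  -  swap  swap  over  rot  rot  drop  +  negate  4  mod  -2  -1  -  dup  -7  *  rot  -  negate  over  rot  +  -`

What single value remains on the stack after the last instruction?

-8      -8
-8      -8 -8
negate  -8 8
*       -64
-9      -64 -9
swap    -9 -64
dup     -9 -64 -64
-       -9 0
swap    0 -9
swap    -9 0
over    -9 0 -9
rot     0 -9 -9
rot     -9 -9 0
drop    -9 -9
+       -18
negate  18
4       18 4
mod     2
-2      2 -2
-1      2 -2 -1
-       2 -1
dup     2 -1 -1
-7      2 -1 -1 -7
*       2 -1 7
rot     -1 7 2
-       -1 5
negate  -1 -5
over    -1 -5 -1
rot     -5 -1 -1
+       -5 -2
-       -3

-3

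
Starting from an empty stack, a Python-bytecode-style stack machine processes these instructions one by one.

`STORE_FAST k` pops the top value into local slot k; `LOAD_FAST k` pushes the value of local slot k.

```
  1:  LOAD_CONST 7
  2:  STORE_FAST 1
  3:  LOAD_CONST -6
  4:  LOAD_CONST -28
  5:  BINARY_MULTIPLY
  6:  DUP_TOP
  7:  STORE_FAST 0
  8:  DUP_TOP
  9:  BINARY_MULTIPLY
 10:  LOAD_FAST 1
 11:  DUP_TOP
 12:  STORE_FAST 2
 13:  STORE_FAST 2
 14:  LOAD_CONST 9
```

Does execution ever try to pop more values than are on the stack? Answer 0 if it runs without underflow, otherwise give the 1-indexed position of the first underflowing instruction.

0

LOAD_CONST 7    -> 7
STORE_FAST 1    -> (empty)
LOAD_CONST -6   -> -6
LOAD_CONST -28  -> -6 -28
BINARY_MULTIPLY -> 168
DUP_TOP         -> 168 168
STORE_FAST 0    -> 168
DUP_TOP         -> 168 168
BINARY_MULTIPLY -> 28224
LOAD_FAST 1     -> 28224 7
DUP_TOP         -> 28224 7 7
STORE_FAST 2    -> 28224 7
STORE_FAST 2    -> 28224
LOAD_CONST 9    -> 28224 9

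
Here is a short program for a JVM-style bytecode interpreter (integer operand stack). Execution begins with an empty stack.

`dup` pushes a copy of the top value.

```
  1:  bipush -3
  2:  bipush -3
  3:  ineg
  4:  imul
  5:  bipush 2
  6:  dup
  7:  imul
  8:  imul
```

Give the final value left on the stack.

bipush -3  [-3]
bipush -3  [-3, -3]
ineg       [-3, 3]
imul       [-9]
bipush 2   [-9, 2]
dup        [-9, 2, 2]
imul       [-9, 4]
imul       [-36]

-36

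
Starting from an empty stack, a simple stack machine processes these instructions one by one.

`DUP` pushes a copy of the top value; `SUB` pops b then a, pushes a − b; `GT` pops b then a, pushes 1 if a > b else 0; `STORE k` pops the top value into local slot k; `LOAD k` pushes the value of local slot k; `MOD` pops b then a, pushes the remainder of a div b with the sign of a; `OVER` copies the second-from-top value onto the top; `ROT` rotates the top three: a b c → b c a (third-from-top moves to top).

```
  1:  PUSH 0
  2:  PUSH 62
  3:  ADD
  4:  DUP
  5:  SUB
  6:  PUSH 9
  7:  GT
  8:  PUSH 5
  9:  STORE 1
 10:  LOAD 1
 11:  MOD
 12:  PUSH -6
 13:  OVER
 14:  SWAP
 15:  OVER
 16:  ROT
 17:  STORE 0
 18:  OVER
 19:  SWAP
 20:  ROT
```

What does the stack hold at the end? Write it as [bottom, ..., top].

PUSH 0  → 0
PUSH 62 → 0 62
ADD     → 62
DUP     → 62 62
SUB     → 0
PUSH 9  → 0 9
GT      → 0
PUSH 5  → 0 5
STORE 1 → 0
LOAD 1  → 0 5
MOD     → 0
PUSH -6 → 0 -6
OVER    → 0 -6 0
SWAP    → 0 0 -6
OVER    → 0 0 -6 0
ROT     → 0 -6 0 0
STORE 0 → 0 -6 0
OVER    → 0 -6 0 -6
SWAP    → 0 -6 -6 0
ROT     → 0 -6 0 -6

[0, -6, 0, -6]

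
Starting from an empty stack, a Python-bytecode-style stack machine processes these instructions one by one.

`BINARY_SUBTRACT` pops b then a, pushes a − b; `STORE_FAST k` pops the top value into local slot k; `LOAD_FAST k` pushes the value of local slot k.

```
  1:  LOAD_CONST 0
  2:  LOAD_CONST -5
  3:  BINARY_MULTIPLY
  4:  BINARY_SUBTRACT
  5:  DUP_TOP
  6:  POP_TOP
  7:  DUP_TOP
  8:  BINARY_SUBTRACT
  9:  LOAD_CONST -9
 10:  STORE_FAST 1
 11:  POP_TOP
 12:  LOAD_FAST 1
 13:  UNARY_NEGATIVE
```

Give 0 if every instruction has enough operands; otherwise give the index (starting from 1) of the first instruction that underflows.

LOAD_CONST 0    : 0
LOAD_CONST -5   : 0 -5
BINARY_MULTIPLY : 0
BINARY_SUBTRACT  — needs 2 operands, stack has 1 → underflow

4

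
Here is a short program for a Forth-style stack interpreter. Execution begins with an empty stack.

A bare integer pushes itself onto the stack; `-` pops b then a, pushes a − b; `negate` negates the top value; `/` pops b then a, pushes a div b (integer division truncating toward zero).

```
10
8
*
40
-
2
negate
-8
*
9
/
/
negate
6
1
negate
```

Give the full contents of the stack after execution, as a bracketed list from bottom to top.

10     -> 10
8      -> 10 8
*      -> 80
40     -> 80 40
-      -> 40
2      -> 40 2
negate -> 40 -2
-8     -> 40 -2 -8
*      -> 40 16
9      -> 40 16 9
/      -> 40 1
/      -> 40
negate -> -40
6      -> -40 6
1      -> -40 6 1
negate -> -40 6 -1

[-40, 6, -1]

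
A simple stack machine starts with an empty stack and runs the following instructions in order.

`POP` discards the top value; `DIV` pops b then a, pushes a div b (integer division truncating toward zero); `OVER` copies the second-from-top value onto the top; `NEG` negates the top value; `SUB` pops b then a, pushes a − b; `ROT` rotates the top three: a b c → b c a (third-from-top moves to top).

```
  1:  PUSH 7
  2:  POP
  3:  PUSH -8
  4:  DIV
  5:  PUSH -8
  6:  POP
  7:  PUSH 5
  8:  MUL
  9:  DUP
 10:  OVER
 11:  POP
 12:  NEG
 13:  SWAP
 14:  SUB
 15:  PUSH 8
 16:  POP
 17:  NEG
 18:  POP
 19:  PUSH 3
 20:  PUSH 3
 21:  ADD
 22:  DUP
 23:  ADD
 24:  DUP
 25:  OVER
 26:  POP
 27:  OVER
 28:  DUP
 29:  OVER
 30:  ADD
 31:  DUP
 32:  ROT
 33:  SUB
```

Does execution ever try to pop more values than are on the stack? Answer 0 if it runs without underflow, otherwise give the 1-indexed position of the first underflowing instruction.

4

PUSH 7  : [7]
POP     : []
PUSH -8 : [-8]
DIV  — needs 2 operands, stack has 1 → underflow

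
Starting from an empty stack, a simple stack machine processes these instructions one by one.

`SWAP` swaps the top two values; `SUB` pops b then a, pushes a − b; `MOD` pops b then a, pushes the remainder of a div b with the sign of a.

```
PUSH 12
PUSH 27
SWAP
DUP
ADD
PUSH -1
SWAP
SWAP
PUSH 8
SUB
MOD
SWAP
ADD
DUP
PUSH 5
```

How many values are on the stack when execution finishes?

PUSH 12 → [12]
PUSH 27 → [12, 27]
SWAP    → [27, 12]
DUP     → [27, 12, 12]
ADD     → [27, 24]
PUSH -1 → [27, 24, -1]
SWAP    → [27, -1, 24]
SWAP    → [27, 24, -1]
PUSH 8  → [27, 24, -1, 8]
SUB     → [27, 24, -9]
MOD     → [27, 6]
SWAP    → [6, 27]
ADD     → [33]
DUP     → [33, 33]
PUSH 5  → [33, 33, 5]

3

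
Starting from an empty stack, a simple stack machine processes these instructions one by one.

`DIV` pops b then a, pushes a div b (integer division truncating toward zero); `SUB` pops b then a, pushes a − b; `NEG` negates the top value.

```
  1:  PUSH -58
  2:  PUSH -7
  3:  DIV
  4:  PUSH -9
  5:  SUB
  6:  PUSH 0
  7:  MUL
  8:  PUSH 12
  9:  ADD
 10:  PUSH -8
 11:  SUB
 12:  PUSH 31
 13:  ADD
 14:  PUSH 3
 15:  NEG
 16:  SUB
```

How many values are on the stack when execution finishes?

PUSH -58 -> [-58]
PUSH -7  -> [-58, -7]
DIV      -> [8]
PUSH -9  -> [8, -9]
SUB      -> [17]
PUSH 0   -> [17, 0]
MUL      -> [0]
PUSH 12  -> [0, 12]
ADD      -> [12]
PUSH -8  -> [12, -8]
SUB      -> [20]
PUSH 31  -> [20, 31]
ADD      -> [51]
PUSH 3   -> [51, 3]
NEG      -> [51, -3]
SUB      -> [54]

1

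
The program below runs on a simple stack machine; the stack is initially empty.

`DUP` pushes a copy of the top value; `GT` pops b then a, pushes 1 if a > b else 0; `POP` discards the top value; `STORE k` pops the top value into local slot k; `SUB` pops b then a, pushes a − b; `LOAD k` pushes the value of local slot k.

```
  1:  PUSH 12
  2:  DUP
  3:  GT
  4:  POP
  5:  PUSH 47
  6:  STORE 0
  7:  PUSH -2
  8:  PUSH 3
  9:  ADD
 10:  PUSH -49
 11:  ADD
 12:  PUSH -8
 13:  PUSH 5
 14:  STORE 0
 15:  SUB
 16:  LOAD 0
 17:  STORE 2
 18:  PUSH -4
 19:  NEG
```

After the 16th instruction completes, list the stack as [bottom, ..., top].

PUSH 12  → [12]
DUP      → [12, 12]
GT       → [0]
POP      → []
PUSH 47  → [47]
STORE 0  → []
PUSH -2  → [-2]
PUSH 3   → [-2, 3]
ADD      → [1]
PUSH -49 → [1, -49]
ADD      → [-48]
PUSH -8  → [-48, -8]
PUSH 5   → [-48, -8, 5]
STORE 0  → [-48, -8]
SUB      → [-40]
LOAD 0   → [-40, 5]

[-40, 5]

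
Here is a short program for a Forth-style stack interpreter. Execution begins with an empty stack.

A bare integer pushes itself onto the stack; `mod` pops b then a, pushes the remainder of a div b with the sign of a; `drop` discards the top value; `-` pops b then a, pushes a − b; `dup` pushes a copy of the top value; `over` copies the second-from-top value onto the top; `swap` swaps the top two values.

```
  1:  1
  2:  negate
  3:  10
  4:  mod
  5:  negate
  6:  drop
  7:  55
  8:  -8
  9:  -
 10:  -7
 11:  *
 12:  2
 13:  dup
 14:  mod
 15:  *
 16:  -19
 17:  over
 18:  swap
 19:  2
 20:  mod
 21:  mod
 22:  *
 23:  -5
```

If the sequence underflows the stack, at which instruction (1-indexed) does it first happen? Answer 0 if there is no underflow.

0

1       1
negate  -1
10      -1 10
mod     -1
negate  1
drop    (empty)
55      55
-8      55 -8
-       63
-7      63 -7
*       -441
2       -441 2
dup     -441 2 2
mod     -441 0
*       0
-19     0 -19
over    0 -19 0
swap    0 0 -19
2       0 0 -19 2
mod     0 0 -1
mod     0 0
*       0
-5      0 -5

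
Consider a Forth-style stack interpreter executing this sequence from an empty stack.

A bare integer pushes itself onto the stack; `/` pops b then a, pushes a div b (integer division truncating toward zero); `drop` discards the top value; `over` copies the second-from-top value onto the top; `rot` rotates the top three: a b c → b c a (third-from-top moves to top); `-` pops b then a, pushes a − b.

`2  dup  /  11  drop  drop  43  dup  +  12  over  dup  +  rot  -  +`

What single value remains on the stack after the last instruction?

98

2    : [2]
dup  : [2, 2]
/    : [1]
11   : [1, 11]
drop : [1]
drop : []
43   : [43]
dup  : [43, 43]
+    : [86]
12   : [86, 12]
over : [86, 12, 86]
dup  : [86, 12, 86, 86]
+    : [86, 12, 172]
rot  : [12, 172, 86]
-    : [12, 86]
+    : [98]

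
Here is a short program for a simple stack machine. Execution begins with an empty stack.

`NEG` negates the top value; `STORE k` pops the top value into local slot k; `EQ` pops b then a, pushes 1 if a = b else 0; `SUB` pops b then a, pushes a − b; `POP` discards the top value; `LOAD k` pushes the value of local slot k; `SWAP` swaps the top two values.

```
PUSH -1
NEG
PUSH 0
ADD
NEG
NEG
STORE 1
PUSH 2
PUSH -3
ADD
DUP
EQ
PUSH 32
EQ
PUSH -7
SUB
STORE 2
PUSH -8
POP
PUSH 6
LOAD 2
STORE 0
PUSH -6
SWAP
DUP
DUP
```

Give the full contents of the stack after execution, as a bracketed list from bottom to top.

[-6, 6, 6, 6]

PUSH -1  [-1]
NEG      [1]
PUSH 0   [1, 0]
ADD      [1]
NEG      [-1]
NEG      [1]
STORE 1  []
PUSH 2   [2]
PUSH -3  [2, -3]
ADD      [-1]
DUP      [-1, -1]
EQ       [1]
PUSH 32  [1, 32]
EQ       [0]
PUSH -7  [0, -7]
SUB      [7]
STORE 2  []
PUSH -8  [-8]
POP      []
PUSH 6   [6]
LOAD 2   [6, 7]
STORE 0  [6]
PUSH -6  [6, -6]
SWAP     [-6, 6]
DUP      [-6, 6, 6]
DUP      [-6, 6, 6, 6]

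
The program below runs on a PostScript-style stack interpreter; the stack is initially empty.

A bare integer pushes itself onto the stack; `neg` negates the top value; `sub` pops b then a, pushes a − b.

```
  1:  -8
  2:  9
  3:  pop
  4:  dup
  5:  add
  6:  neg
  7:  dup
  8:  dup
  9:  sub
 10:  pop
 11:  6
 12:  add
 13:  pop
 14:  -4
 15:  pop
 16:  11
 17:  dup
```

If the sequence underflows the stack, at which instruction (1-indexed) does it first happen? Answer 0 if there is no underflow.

-8  : -8
9   : -8 9
pop : -8
dup : -8 -8
add : -16
neg : 16
dup : 16 16
dup : 16 16 16
sub : 16 0
pop : 16
6   : 16 6
add : 22
pop : (empty)
-4  : -4
pop : (empty)
11  : 11
dup : 11 11

0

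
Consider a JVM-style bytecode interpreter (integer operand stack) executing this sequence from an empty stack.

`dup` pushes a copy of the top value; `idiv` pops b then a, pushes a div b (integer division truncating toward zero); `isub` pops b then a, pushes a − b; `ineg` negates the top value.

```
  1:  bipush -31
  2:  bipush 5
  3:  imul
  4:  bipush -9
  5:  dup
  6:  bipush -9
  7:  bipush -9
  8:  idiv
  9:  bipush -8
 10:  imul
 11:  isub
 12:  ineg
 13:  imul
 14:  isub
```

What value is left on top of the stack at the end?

bipush -31 -> -31
bipush 5   -> -31 5
imul       -> -155
bipush -9  -> -155 -9
dup        -> -155 -9 -9
bipush -9  -> -155 -9 -9 -9
bipush -9  -> -155 -9 -9 -9 -9
idiv       -> -155 -9 -9 1
bipush -8  -> -155 -9 -9 1 -8
imul       -> -155 -9 -9 -8
isub       -> -155 -9 -1
ineg       -> -155 -9 1
imul       -> -155 -9
isub       -> -146

-146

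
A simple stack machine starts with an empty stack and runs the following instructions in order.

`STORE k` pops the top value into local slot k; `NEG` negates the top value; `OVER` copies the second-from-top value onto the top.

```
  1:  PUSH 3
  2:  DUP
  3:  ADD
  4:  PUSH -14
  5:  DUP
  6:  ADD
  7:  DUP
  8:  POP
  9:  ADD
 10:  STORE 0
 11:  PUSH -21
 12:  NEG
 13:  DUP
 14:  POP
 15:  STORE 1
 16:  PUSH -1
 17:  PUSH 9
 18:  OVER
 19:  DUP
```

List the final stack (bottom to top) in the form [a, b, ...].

[-1, 9, -1, -1]

PUSH 3   → [3]
DUP      → [3, 3]
ADD      → [6]
PUSH -14 → [6, -14]
DUP      → [6, -14, -14]
ADD      → [6, -28]
DUP      → [6, -28, -28]
POP      → [6, -28]
ADD      → [-22]
STORE 0  → []
PUSH -21 → [-21]
NEG      → [21]
DUP      → [21, 21]
POP      → [21]
STORE 1  → []
PUSH -1  → [-1]
PUSH 9   → [-1, 9]
OVER     → [-1, 9, -1]
DUP      → [-1, 9, -1, -1]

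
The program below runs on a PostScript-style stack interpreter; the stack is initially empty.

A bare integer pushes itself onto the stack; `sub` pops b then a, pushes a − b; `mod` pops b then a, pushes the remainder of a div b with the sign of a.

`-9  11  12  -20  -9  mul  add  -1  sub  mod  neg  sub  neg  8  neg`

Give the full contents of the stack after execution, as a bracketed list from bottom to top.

[-2, -8]

-9  : -9
11  : -9 11
12  : -9 11 12
-20 : -9 11 12 -20
-9  : -9 11 12 -20 -9
mul : -9 11 12 180
add : -9 11 192
-1  : -9 11 192 -1
sub : -9 11 193
mod : -9 11
neg : -9 -11
sub : 2
neg : -2
8   : -2 8
neg : -2 -8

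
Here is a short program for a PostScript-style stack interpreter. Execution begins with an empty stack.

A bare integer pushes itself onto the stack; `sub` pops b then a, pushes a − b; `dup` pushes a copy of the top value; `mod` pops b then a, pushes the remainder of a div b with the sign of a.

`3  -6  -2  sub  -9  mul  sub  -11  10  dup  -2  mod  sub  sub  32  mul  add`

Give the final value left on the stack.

3   → [3]
-6  → [3, -6]
-2  → [3, -6, -2]
sub → [3, -4]
-9  → [3, -4, -9]
mul → [3, 36]
sub → [-33]
-11 → [-33, -11]
10  → [-33, -11, 10]
dup → [-33, -11, 10, 10]
-2  → [-33, -11, 10, 10, -2]
mod → [-33, -11, 10, 0]
sub → [-33, -11, 10]
sub → [-33, -21]
32  → [-33, -21, 32]
mul → [-33, -672]
add → [-705]

-705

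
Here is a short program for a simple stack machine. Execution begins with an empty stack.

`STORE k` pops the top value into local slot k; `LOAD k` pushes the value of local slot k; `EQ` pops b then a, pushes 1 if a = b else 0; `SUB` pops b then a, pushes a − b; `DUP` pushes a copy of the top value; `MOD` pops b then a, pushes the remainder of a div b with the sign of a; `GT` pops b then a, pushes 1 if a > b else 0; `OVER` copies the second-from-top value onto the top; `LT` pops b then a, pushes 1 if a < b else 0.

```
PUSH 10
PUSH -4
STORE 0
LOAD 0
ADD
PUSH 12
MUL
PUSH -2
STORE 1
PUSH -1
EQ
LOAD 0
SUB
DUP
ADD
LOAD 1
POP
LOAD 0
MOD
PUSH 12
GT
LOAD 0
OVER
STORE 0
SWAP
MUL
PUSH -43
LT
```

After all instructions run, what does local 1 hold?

-2

PUSH 10  -> 10
PUSH -4  -> 10 -4
STORE 0  -> 10
LOAD 0   -> 10 -4
ADD      -> 6
PUSH 12  -> 6 12
MUL      -> 72
PUSH -2  -> 72 -2
STORE 1  -> 72
PUSH -1  -> 72 -1
EQ       -> 0
LOAD 0   -> 0 -4
SUB      -> 4
DUP      -> 4 4
ADD      -> 8
LOAD 1   -> 8 -2
POP      -> 8
LOAD 0   -> 8 -4
MOD      -> 0
PUSH 12  -> 0 12
GT       -> 0
LOAD 0   -> 0 -4
OVER     -> 0 -4 0
STORE 0  -> 0 -4
SWAP     -> -4 0
MUL      -> 0
PUSH -43 -> 0 -43
LT       -> 0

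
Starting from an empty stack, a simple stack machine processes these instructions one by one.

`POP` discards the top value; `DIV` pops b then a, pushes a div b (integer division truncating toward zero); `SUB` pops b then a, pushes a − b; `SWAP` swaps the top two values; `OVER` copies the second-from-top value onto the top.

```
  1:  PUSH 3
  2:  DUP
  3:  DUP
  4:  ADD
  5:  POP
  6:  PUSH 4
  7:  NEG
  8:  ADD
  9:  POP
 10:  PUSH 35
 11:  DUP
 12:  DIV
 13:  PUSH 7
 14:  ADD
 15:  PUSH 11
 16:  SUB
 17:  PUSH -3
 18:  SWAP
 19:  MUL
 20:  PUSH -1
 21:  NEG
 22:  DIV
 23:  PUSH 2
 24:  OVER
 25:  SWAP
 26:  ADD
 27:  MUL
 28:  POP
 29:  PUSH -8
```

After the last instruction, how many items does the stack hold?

PUSH 3  -> 3
DUP     -> 3 3
DUP     -> 3 3 3
ADD     -> 3 6
POP     -> 3
PUSH 4  -> 3 4
NEG     -> 3 -4
ADD     -> -1
POP     -> (empty)
PUSH 35 -> 35
DUP     -> 35 35
DIV     -> 1
PUSH 7  -> 1 7
ADD     -> 8
PUSH 11 -> 8 11
SUB     -> -3
PUSH -3 -> -3 -3
SWAP    -> -3 -3
MUL     -> 9
PUSH -1 -> 9 -1
NEG     -> 9 1
DIV     -> 9
PUSH 2  -> 9 2
OVER    -> 9 2 9
SWAP    -> 9 9 2
ADD     -> 9 11
MUL     -> 99
POP     -> (empty)
PUSH -8 -> -8

1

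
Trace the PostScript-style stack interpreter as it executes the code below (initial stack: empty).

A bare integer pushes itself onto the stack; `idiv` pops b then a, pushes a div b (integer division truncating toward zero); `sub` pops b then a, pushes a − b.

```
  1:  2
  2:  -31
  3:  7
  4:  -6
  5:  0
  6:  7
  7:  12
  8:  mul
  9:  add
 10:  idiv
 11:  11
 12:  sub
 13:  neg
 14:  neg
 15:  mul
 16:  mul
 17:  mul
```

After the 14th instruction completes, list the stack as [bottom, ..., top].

[2, -31, 7, -11]

2     2
-31   2 -31
7     2 -31 7
-6    2 -31 7 -6
0     2 -31 7 -6 0
7     2 -31 7 -6 0 7
12    2 -31 7 -6 0 7 12
mul   2 -31 7 -6 0 84
add   2 -31 7 -6 84
idiv  2 -31 7 0
11    2 -31 7 0 11
sub   2 -31 7 -11
neg   2 -31 7 11
neg   2 -31 7 -11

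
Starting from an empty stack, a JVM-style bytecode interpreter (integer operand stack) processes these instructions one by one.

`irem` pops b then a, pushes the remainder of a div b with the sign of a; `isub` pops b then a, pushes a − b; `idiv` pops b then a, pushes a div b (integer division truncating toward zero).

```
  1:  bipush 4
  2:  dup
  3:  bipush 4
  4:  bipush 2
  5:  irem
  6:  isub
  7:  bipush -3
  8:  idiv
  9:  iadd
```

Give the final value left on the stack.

3

bipush 4  -> [4]
dup       -> [4, 4]
bipush 4  -> [4, 4, 4]
bipush 2  -> [4, 4, 4, 2]
irem      -> [4, 4, 0]
isub      -> [4, 4]
bipush -3 -> [4, 4, -3]
idiv      -> [4, -1]
iadd      -> [3]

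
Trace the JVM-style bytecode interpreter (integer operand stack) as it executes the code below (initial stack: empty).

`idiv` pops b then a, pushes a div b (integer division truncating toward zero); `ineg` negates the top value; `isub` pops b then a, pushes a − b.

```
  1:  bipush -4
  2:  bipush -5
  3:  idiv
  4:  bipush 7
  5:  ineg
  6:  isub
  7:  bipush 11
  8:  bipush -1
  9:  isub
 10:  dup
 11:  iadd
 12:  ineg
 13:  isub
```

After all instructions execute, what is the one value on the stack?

31

bipush -4  -4
bipush -5  -4 -5
idiv       0
bipush 7   0 7
ineg       0 -7
isub       7
bipush 11  7 11
bipush -1  7 11 -1
isub       7 12
dup        7 12 12
iadd       7 24
ineg       7 -24
isub       31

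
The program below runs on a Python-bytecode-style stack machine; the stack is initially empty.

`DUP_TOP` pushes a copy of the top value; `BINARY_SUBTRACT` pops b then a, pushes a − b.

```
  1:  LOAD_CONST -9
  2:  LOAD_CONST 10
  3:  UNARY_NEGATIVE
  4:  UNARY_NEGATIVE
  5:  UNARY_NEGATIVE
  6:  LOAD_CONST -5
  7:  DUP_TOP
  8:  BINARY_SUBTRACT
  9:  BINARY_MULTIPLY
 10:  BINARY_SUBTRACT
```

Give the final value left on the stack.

LOAD_CONST -9   : -9
LOAD_CONST 10   : -9 10
UNARY_NEGATIVE  : -9 -10
UNARY_NEGATIVE  : -9 10
UNARY_NEGATIVE  : -9 -10
LOAD_CONST -5   : -9 -10 -5
DUP_TOP         : -9 -10 -5 -5
BINARY_SUBTRACT : -9 -10 0
BINARY_MULTIPLY : -9 0
BINARY_SUBTRACT : -9

-9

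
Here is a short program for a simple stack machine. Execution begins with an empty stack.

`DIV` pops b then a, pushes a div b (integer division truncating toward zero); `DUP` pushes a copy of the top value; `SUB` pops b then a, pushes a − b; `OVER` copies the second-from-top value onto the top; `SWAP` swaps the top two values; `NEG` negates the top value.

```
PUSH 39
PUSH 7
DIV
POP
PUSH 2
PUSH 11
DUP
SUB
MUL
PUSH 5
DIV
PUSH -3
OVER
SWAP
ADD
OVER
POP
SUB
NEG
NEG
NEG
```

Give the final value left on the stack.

PUSH 39 : [39]
PUSH 7  : [39, 7]
DIV     : [5]
POP     : []
PUSH 2  : [2]
PUSH 11 : [2, 11]
DUP     : [2, 11, 11]
SUB     : [2, 0]
MUL     : [0]
PUSH 5  : [0, 5]
DIV     : [0]
PUSH -3 : [0, -3]
OVER    : [0, -3, 0]
SWAP    : [0, 0, -3]
ADD     : [0, -3]
OVER    : [0, -3, 0]
POP     : [0, -3]
SUB     : [3]
NEG     : [-3]
NEG     : [3]
NEG     : [-3]

-3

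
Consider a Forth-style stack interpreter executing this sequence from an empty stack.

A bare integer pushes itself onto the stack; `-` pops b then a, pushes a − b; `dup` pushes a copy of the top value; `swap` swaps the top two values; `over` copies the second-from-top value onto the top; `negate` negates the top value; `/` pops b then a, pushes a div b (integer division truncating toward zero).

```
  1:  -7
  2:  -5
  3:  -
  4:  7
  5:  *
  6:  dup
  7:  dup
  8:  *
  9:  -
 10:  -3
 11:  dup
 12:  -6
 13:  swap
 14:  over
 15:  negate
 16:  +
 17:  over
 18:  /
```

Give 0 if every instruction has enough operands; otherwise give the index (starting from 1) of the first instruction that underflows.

-7     → -7
-5     → -7 -5
-      → -2
7      → -2 7
*      → -14
dup    → -14 -14
dup    → -14 -14 -14
*      → -14 196
-      → -210
-3     → -210 -3
dup    → -210 -3 -3
-6     → -210 -3 -3 -6
swap   → -210 -3 -6 -3
over   → -210 -3 -6 -3 -6
negate → -210 -3 -6 -3 6
+      → -210 -3 -6 3
over   → -210 -3 -6 3 -6
/      → -210 -3 -6 0

0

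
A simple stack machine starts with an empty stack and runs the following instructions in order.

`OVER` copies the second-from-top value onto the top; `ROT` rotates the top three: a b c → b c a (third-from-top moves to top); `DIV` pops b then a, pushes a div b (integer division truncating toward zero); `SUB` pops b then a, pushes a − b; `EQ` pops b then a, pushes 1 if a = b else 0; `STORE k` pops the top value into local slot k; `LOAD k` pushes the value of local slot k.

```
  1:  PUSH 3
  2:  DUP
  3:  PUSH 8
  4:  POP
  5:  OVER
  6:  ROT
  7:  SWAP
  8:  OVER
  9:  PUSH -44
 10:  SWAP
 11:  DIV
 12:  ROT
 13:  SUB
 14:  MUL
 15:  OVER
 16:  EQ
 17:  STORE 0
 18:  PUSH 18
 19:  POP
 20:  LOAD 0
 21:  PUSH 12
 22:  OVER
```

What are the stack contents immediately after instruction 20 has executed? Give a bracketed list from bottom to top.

[3, 0]

PUSH 3   : [3]
DUP      : [3, 3]
PUSH 8   : [3, 3, 8]
POP      : [3, 3]
OVER     : [3, 3, 3]
ROT      : [3, 3, 3]
SWAP     : [3, 3, 3]
OVER     : [3, 3, 3, 3]
PUSH -44 : [3, 3, 3, 3, -44]
SWAP     : [3, 3, 3, -44, 3]
DIV      : [3, 3, 3, -14]
ROT      : [3, 3, -14, 3]
SUB      : [3, 3, -17]
MUL      : [3, -51]
OVER     : [3, -51, 3]
EQ       : [3, 0]
STORE 0  : [3]
PUSH 18  : [3, 18]
POP      : [3]
LOAD 0   : [3, 0]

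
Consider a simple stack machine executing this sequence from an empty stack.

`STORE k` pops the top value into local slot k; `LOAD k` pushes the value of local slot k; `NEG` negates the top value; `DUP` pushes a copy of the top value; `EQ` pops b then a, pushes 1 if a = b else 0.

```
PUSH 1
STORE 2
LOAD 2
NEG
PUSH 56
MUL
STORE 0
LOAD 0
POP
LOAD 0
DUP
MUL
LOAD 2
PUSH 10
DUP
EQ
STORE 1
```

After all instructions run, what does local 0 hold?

-56

PUSH 1   [1]
STORE 2  []
LOAD 2   [1]
NEG      [-1]
PUSH 56  [-1, 56]
MUL      [-56]
STORE 0  []
LOAD 0   [-56]
POP      []
LOAD 0   [-56]
DUP      [-56, -56]
MUL      [3136]
LOAD 2   [3136, 1]
PUSH 10  [3136, 1, 10]
DUP      [3136, 1, 10, 10]
EQ       [3136, 1, 1]
STORE 1  [3136, 1]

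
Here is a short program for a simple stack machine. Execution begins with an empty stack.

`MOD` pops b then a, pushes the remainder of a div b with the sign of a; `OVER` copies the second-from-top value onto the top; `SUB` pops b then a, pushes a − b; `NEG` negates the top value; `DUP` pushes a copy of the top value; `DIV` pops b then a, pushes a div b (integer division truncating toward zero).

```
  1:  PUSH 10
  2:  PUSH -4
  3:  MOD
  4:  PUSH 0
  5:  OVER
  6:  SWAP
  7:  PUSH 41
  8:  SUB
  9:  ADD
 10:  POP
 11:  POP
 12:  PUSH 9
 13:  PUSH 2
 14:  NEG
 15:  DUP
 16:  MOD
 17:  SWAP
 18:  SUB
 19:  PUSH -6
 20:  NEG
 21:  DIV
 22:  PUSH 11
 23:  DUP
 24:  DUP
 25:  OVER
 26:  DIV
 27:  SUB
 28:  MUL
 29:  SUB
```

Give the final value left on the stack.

PUSH 10 → [10]
PUSH -4 → [10, -4]
MOD     → [2]
PUSH 0  → [2, 0]
OVER    → [2, 0, 2]
SWAP    → [2, 2, 0]
PUSH 41 → [2, 2, 0, 41]
SUB     → [2, 2, -41]
ADD     → [2, -39]
POP     → [2]
POP     → []
PUSH 9  → [9]
PUSH 2  → [9, 2]
NEG     → [9, -2]
DUP     → [9, -2, -2]
MOD     → [9, 0]
SWAP    → [0, 9]
SUB     → [-9]
PUSH -6 → [-9, -6]
NEG     → [-9, 6]
DIV     → [-1]
PUSH 11 → [-1, 11]
DUP     → [-1, 11, 11]
DUP     → [-1, 11, 11, 11]
OVER    → [-1, 11, 11, 11, 11]
DIV     → [-1, 11, 11, 1]
SUB     → [-1, 11, 10]
MUL     → [-1, 110]
SUB     → [-111]

-111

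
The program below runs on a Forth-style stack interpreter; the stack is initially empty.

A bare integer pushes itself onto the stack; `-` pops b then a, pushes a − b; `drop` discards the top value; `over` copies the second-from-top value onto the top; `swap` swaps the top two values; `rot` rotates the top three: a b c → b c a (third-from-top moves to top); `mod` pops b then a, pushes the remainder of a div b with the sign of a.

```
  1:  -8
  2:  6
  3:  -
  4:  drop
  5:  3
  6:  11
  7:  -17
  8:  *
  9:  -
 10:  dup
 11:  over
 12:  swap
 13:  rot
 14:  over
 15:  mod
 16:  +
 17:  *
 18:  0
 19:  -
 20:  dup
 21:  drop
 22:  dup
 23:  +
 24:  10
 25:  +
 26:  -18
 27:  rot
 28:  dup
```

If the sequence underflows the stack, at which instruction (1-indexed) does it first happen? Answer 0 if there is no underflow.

-8   -> [-8]
6    -> [-8, 6]
-    -> [-14]
drop -> []
3    -> [3]
11   -> [3, 11]
-17  -> [3, 11, -17]
*    -> [3, -187]
-    -> [190]
dup  -> [190, 190]
over -> [190, 190, 190]
swap -> [190, 190, 190]
rot  -> [190, 190, 190]
over -> [190, 190, 190, 190]
mod  -> [190, 190, 0]
+    -> [190, 190]
*    -> [36100]
0    -> [36100, 0]
-    -> [36100]
dup  -> [36100, 36100]
drop -> [36100]
dup  -> [36100, 36100]
+    -> [72200]
10   -> [72200, 10]
+    -> [72210]
-18  -> [72210, -18]
rot  — needs 3 operands, stack has 2 → underflow

27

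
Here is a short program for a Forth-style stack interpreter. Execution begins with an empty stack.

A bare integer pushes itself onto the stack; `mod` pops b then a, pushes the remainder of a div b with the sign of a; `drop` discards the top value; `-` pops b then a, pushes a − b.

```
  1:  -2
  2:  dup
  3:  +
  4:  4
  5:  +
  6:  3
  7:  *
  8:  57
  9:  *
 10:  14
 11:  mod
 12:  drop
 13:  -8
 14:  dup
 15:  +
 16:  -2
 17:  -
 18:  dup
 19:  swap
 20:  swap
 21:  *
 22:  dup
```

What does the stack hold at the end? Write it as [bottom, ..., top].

-2    -2
dup   -2 -2
+     -4
4     -4 4
+     0
3     0 3
*     0
57    0 57
*     0
14    0 14
mod   0
drop  (empty)
-8    -8
dup   -8 -8
+     -16
-2    -16 -2
-     -14
dup   -14 -14
swap  -14 -14
swap  -14 -14
*     196
dup   196 196

[196, 196]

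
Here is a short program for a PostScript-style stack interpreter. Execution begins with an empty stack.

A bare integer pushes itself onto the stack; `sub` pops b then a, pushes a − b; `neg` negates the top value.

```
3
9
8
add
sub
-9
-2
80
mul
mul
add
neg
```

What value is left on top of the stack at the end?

-1426

3   : 3
9   : 3 9
8   : 3 9 8
add : 3 17
sub : -14
-9  : -14 -9
-2  : -14 -9 -2
80  : -14 -9 -2 80
mul : -14 -9 -160
mul : -14 1440
add : 1426
neg : -1426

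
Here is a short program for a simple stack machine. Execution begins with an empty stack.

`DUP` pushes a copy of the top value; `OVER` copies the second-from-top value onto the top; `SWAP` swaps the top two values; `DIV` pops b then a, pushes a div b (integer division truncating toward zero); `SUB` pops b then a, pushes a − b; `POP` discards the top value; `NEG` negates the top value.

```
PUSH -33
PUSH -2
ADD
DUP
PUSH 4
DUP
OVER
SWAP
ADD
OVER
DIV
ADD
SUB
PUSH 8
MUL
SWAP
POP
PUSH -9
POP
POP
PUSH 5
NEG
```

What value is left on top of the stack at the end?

-5

PUSH -33 -> [-33]
PUSH -2  -> [-33, -2]
ADD      -> [-35]
DUP      -> [-35, -35]
PUSH 4   -> [-35, -35, 4]
DUP      -> [-35, -35, 4, 4]
OVER     -> [-35, -35, 4, 4, 4]
SWAP     -> [-35, -35, 4, 4, 4]
ADD      -> [-35, -35, 4, 8]
OVER     -> [-35, -35, 4, 8, 4]
DIV      -> [-35, -35, 4, 2]
ADD      -> [-35, -35, 6]
SUB      -> [-35, -41]
PUSH 8   -> [-35, -41, 8]
MUL      -> [-35, -328]
SWAP     -> [-328, -35]
POP      -> [-328]
PUSH -9  -> [-328, -9]
POP      -> [-328]
POP      -> []
PUSH 5   -> [5]
NEG      -> [-5]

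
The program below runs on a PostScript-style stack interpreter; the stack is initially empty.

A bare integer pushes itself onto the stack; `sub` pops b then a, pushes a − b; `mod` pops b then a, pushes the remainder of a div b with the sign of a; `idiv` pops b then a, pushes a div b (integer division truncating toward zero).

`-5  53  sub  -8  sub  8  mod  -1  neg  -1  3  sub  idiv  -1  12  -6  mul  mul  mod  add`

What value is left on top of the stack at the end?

-2

-5   → -5
53   → -5 53
sub  → -58
-8   → -58 -8
sub  → -50
8    → -50 8
mod  → -2
-1   → -2 -1
neg  → -2 1
-1   → -2 1 -1
3    → -2 1 -1 3
sub  → -2 1 -4
idiv → -2 0
-1   → -2 0 -1
12   → -2 0 -1 12
-6   → -2 0 -1 12 -6
mul  → -2 0 -1 -72
mul  → -2 0 72
mod  → -2 0
add  → -2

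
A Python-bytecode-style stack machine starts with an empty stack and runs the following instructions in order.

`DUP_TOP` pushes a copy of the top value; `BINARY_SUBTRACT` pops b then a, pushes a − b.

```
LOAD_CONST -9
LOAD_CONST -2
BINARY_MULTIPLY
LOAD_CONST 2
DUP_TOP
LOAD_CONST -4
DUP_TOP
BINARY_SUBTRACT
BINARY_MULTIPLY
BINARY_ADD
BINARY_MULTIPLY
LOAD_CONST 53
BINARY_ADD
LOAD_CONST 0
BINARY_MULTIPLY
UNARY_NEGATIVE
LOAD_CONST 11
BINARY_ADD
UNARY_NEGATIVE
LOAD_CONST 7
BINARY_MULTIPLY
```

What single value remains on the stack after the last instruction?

LOAD_CONST -9   → [-9]
LOAD_CONST -2   → [-9, -2]
BINARY_MULTIPLY → [18]
LOAD_CONST 2    → [18, 2]
DUP_TOP         → [18, 2, 2]
LOAD_CONST -4   → [18, 2, 2, -4]
DUP_TOP         → [18, 2, 2, -4, -4]
BINARY_SUBTRACT → [18, 2, 2, 0]
BINARY_MULTIPLY → [18, 2, 0]
BINARY_ADD      → [18, 2]
BINARY_MULTIPLY → [36]
LOAD_CONST 53   → [36, 53]
BINARY_ADD      → [89]
LOAD_CONST 0    → [89, 0]
BINARY_MULTIPLY → [0]
UNARY_NEGATIVE  → [0]
LOAD_CONST 11   → [0, 11]
BINARY_ADD      → [11]
UNARY_NEGATIVE  → [-11]
LOAD_CONST 7    → [-11, 7]
BINARY_MULTIPLY → [-77]

-77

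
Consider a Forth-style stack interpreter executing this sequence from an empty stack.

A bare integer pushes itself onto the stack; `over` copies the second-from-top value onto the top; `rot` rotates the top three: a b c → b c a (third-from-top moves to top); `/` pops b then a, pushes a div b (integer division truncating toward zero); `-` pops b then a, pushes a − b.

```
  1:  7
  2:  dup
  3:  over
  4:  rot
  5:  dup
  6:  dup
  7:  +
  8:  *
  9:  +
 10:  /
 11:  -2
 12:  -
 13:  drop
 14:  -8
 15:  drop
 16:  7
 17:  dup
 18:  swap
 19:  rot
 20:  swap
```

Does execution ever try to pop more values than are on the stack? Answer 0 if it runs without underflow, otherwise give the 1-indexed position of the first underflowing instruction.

7    : [7]
dup  : [7, 7]
over : [7, 7, 7]
rot  : [7, 7, 7]
dup  : [7, 7, 7, 7]
dup  : [7, 7, 7, 7, 7]
+    : [7, 7, 7, 14]
*    : [7, 7, 98]
+    : [7, 105]
/    : [0]
-2   : [0, -2]
-    : [2]
drop : []
-8   : [-8]
drop : []
7    : [7]
dup  : [7, 7]
swap : [7, 7]
rot  — needs 3 operands, stack has 2 → underflow

19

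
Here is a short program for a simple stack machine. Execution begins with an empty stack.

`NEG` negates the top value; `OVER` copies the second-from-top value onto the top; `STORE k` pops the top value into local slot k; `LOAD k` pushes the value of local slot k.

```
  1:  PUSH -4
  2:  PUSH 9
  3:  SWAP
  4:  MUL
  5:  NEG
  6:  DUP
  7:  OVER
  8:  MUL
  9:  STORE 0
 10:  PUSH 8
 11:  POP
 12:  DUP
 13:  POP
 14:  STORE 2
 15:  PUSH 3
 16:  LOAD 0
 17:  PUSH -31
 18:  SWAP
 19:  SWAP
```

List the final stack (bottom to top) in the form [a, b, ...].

PUSH -4  : [-4]
PUSH 9   : [-4, 9]
SWAP     : [9, -4]
MUL      : [-36]
NEG      : [36]
DUP      : [36, 36]
OVER     : [36, 36, 36]
MUL      : [36, 1296]
STORE 0  : [36]
PUSH 8   : [36, 8]
POP      : [36]
DUP      : [36, 36]
POP      : [36]
STORE 2  : []
PUSH 3   : [3]
LOAD 0   : [3, 1296]
PUSH -31 : [3, 1296, -31]
SWAP     : [3, -31, 1296]
SWAP     : [3, 1296, -31]

[3, 1296, -31]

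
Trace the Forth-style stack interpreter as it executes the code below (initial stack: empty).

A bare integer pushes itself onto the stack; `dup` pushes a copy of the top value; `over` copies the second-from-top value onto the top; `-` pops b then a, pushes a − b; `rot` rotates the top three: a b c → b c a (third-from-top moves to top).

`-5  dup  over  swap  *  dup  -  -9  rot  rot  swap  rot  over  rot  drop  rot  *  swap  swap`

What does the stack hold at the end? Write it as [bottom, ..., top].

[-9, 0]

-5   → [-5]
dup  → [-5, -5]
over → [-5, -5, -5]
swap → [-5, -5, -5]
*    → [-5, 25]
dup  → [-5, 25, 25]
-    → [-5, 0]
-9   → [-5, 0, -9]
rot  → [0, -9, -5]
rot  → [-9, -5, 0]
swap → [-9, 0, -5]
rot  → [0, -5, -9]
over → [0, -5, -9, -5]
rot  → [0, -9, -5, -5]
drop → [0, -9, -5]
rot  → [-9, -5, 0]
*    → [-9, 0]
swap → [0, -9]
swap → [-9, 0]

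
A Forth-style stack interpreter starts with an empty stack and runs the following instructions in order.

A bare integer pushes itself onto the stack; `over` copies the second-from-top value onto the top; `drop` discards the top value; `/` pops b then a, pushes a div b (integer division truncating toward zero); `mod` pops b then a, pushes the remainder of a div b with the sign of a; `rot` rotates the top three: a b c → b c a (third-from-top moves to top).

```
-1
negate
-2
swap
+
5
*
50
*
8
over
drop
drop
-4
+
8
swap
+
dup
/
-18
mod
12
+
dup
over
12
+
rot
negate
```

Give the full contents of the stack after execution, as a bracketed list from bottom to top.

-1     -> -1
negate -> 1
-2     -> 1 -2
swap   -> -2 1
+      -> -1
5      -> -1 5
*      -> -5
50     -> -5 50
*      -> -250
8      -> -250 8
over   -> -250 8 -250
drop   -> -250 8
drop   -> -250
-4     -> -250 -4
+      -> -254
8      -> -254 8
swap   -> 8 -254
+      -> -246
dup    -> -246 -246
/      -> 1
-18    -> 1 -18
mod    -> 1
12     -> 1 12
+      -> 13
dup    -> 13 13
over   -> 13 13 13
12     -> 13 13 13 12
+      -> 13 13 25
rot    -> 13 25 13
negate -> 13 25 -13

[13, 25, -13]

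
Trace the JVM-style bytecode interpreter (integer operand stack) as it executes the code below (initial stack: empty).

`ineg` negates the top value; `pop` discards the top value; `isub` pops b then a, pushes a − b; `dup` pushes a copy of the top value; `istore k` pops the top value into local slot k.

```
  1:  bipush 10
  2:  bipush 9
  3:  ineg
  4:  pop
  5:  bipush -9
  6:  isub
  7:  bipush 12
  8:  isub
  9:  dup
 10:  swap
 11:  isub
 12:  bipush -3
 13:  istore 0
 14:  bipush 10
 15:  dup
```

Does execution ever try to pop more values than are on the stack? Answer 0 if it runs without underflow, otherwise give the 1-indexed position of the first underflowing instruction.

0

bipush 10 → 10
bipush 9  → 10 9
ineg      → 10 -9
pop       → 10
bipush -9 → 10 -9
isub      → 19
bipush 12 → 19 12
isub      → 7
dup       → 7 7
swap      → 7 7
isub      → 0
bipush -3 → 0 -3
istore 0  → 0
bipush 10 → 0 10
dup       → 0 10 10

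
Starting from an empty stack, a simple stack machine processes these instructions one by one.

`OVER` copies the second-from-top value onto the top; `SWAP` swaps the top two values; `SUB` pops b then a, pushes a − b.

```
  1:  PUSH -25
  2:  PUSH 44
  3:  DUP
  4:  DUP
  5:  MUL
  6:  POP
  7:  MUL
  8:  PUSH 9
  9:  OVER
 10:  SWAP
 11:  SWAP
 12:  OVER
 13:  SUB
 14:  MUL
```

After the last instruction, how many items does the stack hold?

2

PUSH -25 → [-25]
PUSH 44  → [-25, 44]
DUP      → [-25, 44, 44]
DUP      → [-25, 44, 44, 44]
MUL      → [-25, 44, 1936]
POP      → [-25, 44]
MUL      → [-1100]
PUSH 9   → [-1100, 9]
OVER     → [-1100, 9, -1100]
SWAP     → [-1100, -1100, 9]
SWAP     → [-1100, 9, -1100]
OVER     → [-1100, 9, -1100, 9]
SUB      → [-1100, 9, -1109]
MUL      → [-1100, -9981]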